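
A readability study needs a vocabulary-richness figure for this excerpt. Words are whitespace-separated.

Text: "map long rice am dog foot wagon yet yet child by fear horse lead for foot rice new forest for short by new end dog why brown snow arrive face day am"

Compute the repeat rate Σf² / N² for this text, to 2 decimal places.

0.05

Frequencies: rice:2, am:2, dog:2, foot:2, yet:2, by:2, for:2, new:2, map:1, long:1, wagon:1, child:1, fear:1, horse:1, lead:1, forest:1, short:1, end:1, why:1, brown:1, … (4 more, each freq 1)
Σf² = 48; N² = 1024
Repeat rate = 48 / 1024 = 0.05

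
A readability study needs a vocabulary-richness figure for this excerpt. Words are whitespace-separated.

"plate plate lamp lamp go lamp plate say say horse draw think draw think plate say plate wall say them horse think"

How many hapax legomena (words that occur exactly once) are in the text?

Frequencies: plate:5, say:4, lamp:3, think:3, horse:2, draw:2, go:1, wall:1, them:1
Hapax (freq=1): go, them, wall

3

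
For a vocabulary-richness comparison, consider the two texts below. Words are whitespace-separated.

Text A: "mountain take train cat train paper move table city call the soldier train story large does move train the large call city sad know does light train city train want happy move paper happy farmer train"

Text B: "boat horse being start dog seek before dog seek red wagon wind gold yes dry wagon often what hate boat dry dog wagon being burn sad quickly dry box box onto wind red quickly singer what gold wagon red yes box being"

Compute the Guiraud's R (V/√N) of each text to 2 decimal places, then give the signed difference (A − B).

A: V=20, N=36, R=3.33
B: V=22, N=42, R=3.39
Difference = 3.33 − 3.39 = -0.06

-0.06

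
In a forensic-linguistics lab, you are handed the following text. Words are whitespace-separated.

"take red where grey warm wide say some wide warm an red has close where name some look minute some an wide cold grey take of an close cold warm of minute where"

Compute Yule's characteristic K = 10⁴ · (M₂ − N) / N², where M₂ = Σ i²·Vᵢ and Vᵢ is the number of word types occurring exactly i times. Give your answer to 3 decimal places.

404.040

Frequencies: where:3, warm:3, wide:3, some:3, an:3, take:2, red:2, grey:2, close:2, minute:2, cold:2, of:2, say:1, has:1, name:1, look:1
N = 33. Frequency spectrum: V_1=4, V_2=7, V_3=5
M₂ = 1²·4 + 2²·7 + 3²·5 = 77
K = 10000 × (77 − 33) / 33² = 404.040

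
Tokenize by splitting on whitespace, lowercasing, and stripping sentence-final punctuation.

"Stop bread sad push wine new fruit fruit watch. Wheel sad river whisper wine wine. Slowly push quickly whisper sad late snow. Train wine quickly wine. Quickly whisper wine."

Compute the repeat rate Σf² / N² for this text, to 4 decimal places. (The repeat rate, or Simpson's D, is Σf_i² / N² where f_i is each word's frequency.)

0.0963

Frequencies: wine:6, sad:3, whisper:3, quickly:3, push:2, fruit:2, stop:1, bread:1, new:1, watch:1, wheel:1, river:1, slowly:1, late:1, snow:1, train:1
Σf² = 81; N² = 841
Repeat rate = 81 / 841 = 0.0963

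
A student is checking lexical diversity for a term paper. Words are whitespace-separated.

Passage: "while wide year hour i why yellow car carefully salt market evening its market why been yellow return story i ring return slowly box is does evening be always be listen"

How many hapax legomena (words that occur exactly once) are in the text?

Frequencies: i:2, why:2, yellow:2, market:2, evening:2, return:2, be:2, while:1, wide:1, year:1, hour:1, car:1, carefully:1, salt:1, its:1, been:1, story:1, ring:1, slowly:1, box:1, … (4 more, each freq 1)
Hapax (freq=1): always, been, box, car, carefully, does, hour, is, its, listen, ring, salt, slowly, story, while, wide, year

17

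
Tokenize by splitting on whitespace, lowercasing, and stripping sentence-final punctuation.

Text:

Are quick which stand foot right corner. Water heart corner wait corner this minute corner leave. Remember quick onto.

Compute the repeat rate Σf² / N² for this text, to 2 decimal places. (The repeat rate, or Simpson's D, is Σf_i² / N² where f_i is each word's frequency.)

0.09

Frequencies: corner:4, quick:2, are:1, which:1, stand:1, foot:1, right:1, water:1, heart:1, wait:1, this:1, minute:1, leave:1, remember:1, onto:1
Σf² = 33; N² = 361
Repeat rate = 33 / 361 = 0.09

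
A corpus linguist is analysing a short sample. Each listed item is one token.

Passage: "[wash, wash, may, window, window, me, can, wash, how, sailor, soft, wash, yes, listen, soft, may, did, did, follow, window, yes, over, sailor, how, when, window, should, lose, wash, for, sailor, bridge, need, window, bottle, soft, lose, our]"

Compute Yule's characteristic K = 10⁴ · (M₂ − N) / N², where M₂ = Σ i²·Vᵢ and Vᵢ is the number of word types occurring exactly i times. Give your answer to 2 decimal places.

429.36

Frequencies: wash:5, window:5, sailor:3, soft:3, may:2, how:2, yes:2, did:2, lose:2, me:1, can:1, listen:1, follow:1, over:1, when:1, should:1, for:1, bridge:1, need:1, bottle:1, … (1 more, each freq 1)
N = 38. Frequency spectrum: V_1=12, V_2=5, V_3=2, V_5=2
M₂ = 1²·12 + 2²·5 + 3²·2 + 5²·2 = 100
K = 10000 × (100 − 38) / 38² = 429.36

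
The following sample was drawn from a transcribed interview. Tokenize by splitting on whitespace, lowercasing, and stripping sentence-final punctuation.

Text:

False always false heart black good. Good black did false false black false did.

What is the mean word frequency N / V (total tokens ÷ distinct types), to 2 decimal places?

2.33

N = 14 tokens, V = 6 types.
Mean frequency = N / V = 14 / 6 = 2.33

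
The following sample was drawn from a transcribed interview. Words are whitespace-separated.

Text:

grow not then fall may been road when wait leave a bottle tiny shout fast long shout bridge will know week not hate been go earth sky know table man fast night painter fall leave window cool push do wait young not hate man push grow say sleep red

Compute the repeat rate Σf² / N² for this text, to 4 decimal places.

Frequencies: not:3, grow:2, fall:2, been:2, wait:2, leave:2, shout:2, fast:2, know:2, hate:2, man:2, push:2, then:1, may:1, road:1, when:1, a:1, bottle:1, tiny:1, long:1, … (16 more, each freq 1)
Σf² = 77; N² = 2401
Repeat rate = 77 / 2401 = 0.0321

0.0321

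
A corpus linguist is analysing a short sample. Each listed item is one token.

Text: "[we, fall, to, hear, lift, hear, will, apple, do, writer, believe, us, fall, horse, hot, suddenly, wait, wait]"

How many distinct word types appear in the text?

15

Distinct types: {apple, believe, do, fall, hear, horse, hot, lift, suddenly, to, us, wait, we, will, writer}
V = 15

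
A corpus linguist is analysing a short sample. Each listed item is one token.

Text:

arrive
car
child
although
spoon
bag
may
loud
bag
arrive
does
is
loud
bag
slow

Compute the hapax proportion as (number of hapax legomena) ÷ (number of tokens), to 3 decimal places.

Frequencies: bag:3, arrive:2, loud:2, car:1, child:1, although:1, spoon:1, may:1, does:1, is:1, slow:1
Hapax count = 8; token count = 15.
Ratio = 8 / 15 = 0.533

0.533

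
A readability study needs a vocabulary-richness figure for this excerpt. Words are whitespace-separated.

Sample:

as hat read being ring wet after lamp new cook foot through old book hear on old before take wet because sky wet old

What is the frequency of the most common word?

Frequencies: wet:3, old:3, as:1, hat:1, read:1, being:1, ring:1, after:1, lamp:1, new:1, cook:1, foot:1, through:1, book:1, hear:1, on:1, before:1, take:1, because:1, sky:1
Most common: 'wet' with frequency 3.

3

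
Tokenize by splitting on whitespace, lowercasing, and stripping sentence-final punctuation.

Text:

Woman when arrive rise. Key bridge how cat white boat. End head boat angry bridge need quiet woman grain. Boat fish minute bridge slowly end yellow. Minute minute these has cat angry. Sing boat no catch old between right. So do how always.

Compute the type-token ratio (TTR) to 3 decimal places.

0.721

N = 43 tokens, V = 31 types.
TTR = V / N = 31 / 43 = 0.721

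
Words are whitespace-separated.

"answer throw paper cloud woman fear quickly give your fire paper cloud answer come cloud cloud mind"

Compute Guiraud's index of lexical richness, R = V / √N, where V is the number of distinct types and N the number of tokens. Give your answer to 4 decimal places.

2.9104

N = 17, V = 12.
√N = 4.123106
R = 12 / 4.123106 = 2.9104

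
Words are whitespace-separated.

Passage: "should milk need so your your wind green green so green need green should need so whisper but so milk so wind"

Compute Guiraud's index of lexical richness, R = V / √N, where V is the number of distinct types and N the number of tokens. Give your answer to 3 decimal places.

N = 22, V = 9.
√N = 4.690416
R = 9 / 4.690416 = 1.919

1.919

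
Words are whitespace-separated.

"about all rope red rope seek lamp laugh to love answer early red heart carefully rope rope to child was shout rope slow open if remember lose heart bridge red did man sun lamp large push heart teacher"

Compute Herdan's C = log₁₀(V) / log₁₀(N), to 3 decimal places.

0.916

N = 38, V = 28.
log₁₀(V) = 1.447158, log₁₀(N) = 1.579784
C = 1.447158 / 1.579784 = 0.916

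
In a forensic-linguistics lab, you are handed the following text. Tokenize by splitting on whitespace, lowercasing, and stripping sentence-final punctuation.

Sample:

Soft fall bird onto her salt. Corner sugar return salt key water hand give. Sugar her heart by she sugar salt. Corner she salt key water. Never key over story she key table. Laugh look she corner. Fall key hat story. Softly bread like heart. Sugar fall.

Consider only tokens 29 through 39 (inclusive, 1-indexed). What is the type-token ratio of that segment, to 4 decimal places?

0.8182

Segment tokens 29–39: over, story, she, key, table, laugh, look, she, corner, fall, key
Segment N = 11, segment V = 9.
TTR = 9 / 11 = 0.8182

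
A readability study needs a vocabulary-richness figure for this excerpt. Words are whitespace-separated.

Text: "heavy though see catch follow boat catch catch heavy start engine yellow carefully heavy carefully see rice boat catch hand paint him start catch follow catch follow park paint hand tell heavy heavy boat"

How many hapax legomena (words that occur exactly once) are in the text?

7

Frequencies: catch:6, heavy:5, follow:3, boat:3, see:2, start:2, carefully:2, hand:2, paint:2, though:1, engine:1, yellow:1, rice:1, him:1, park:1, tell:1
Hapax (freq=1): engine, him, park, rice, tell, though, yellow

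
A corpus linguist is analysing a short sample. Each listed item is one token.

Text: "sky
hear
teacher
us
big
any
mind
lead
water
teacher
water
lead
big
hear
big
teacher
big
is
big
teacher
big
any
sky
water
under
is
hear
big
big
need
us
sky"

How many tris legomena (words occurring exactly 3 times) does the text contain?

Frequencies: big:8, teacher:4, sky:3, hear:3, water:3, us:2, any:2, lead:2, is:2, mind:1, under:1, need:1
Words with frequency 3: hear, sky, water

3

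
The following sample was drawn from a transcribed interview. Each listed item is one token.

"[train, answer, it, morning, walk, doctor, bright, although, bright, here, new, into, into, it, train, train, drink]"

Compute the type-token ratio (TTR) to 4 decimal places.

N = 17 tokens, V = 12 types.
TTR = V / N = 12 / 17 = 0.7059

0.7059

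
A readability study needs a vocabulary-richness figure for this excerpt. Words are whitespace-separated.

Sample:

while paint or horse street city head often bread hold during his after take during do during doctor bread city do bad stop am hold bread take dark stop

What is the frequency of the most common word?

3

Frequencies: bread:3, during:3, city:2, hold:2, take:2, do:2, stop:2, while:1, paint:1, or:1, horse:1, street:1, head:1, often:1, his:1, after:1, doctor:1, bad:1, am:1, dark:1
Most common: 'bread' with frequency 3.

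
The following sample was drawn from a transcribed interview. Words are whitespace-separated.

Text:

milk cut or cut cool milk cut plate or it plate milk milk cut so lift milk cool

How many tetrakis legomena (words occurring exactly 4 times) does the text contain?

1

Frequencies: milk:5, cut:4, or:2, cool:2, plate:2, it:1, so:1, lift:1
Words with frequency 4: cut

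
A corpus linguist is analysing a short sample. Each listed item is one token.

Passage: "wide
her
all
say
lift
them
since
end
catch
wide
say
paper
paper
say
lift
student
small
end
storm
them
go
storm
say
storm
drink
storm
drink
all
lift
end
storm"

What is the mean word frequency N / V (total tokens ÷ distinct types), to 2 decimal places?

N = 31 tokens, V = 15 types.
Mean frequency = N / V = 31 / 15 = 2.07

2.07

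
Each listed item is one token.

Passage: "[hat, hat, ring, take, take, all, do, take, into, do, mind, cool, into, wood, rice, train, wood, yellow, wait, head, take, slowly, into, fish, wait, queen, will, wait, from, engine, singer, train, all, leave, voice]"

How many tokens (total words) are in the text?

Tokens: hat, hat, ring, take, take, all, do, take, into, do, mind, cool, into, wood, rice, train, wood, yellow, wait, head, take, slowly, into, fish, wait, queen, will, wait, from, engine, singer, train, all, leave, voice
N = 35

35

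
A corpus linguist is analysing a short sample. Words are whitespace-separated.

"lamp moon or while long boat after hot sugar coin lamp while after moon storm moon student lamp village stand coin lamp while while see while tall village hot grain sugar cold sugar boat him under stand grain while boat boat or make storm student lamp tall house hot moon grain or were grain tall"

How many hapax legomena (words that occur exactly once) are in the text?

Frequencies: while:6, lamp:5, moon:4, boat:4, grain:4, or:3, hot:3, sugar:3, tall:3, after:2, coin:2, storm:2, student:2, village:2, stand:2, long:1, see:1, cold:1, him:1, under:1, … (3 more, each freq 1)
Hapax (freq=1): cold, him, house, long, make, see, under, were

8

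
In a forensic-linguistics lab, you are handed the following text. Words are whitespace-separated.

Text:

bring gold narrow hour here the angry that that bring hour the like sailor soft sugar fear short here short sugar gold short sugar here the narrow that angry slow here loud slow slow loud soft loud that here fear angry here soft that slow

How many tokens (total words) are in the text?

45

Tokens: bring, gold, narrow, hour, here, the, angry, that, that, bring, hour, the, like, sailor, soft, sugar, fear, short, here, short, sugar, gold, short, sugar, here, the, narrow, that, angry, slow, here, loud, slow, slow, loud, soft, loud, that, here, fear, angry, here, soft, that, slow
N = 45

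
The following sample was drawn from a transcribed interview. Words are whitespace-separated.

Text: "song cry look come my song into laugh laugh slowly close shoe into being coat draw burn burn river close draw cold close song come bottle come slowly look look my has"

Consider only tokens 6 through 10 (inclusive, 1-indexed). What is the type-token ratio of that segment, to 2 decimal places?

0.80

Segment tokens 6–10: song, into, laugh, laugh, slowly
Segment N = 5, segment V = 4.
TTR = 4 / 5 = 0.80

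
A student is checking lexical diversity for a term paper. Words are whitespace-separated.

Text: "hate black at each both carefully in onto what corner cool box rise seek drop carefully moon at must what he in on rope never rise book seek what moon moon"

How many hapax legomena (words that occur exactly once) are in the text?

15

Frequencies: what:3, moon:3, at:2, carefully:2, in:2, rise:2, seek:2, hate:1, black:1, each:1, both:1, onto:1, corner:1, cool:1, box:1, drop:1, must:1, he:1, on:1, rope:1, … (2 more, each freq 1)
Hapax (freq=1): black, book, both, box, cool, corner, drop, each, hate, he, must, never, on, onto, rope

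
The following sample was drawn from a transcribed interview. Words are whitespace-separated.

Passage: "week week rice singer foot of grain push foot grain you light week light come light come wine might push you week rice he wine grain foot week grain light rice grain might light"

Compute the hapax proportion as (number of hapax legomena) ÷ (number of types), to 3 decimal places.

Frequencies: week:5, grain:5, light:5, rice:3, foot:3, push:2, you:2, come:2, wine:2, might:2, singer:1, of:1, he:1
Hapax count = 3; type count = 13.
Ratio = 3 / 13 = 0.231

0.231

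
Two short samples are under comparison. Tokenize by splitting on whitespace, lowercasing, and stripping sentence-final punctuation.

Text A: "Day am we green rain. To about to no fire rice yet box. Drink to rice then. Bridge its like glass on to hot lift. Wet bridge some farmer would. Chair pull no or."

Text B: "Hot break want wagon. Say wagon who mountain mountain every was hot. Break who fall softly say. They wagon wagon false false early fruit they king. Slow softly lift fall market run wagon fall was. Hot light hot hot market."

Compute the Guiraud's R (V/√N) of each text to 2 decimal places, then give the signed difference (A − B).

A: V=28, N=34, R=4.80
B: V=21, N=40, R=3.32
Difference = 4.80 − 3.32 = 1.48

1.48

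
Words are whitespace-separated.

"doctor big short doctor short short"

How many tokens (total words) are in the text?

Tokens: doctor, big, short, doctor, short, short
N = 6

6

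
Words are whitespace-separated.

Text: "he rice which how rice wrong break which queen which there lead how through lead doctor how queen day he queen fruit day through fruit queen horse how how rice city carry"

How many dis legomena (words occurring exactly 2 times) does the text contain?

5

Frequencies: how:5, queen:4, rice:3, which:3, he:2, lead:2, through:2, day:2, fruit:2, wrong:1, break:1, there:1, doctor:1, horse:1, city:1, carry:1
Words with frequency 2: day, fruit, he, lead, through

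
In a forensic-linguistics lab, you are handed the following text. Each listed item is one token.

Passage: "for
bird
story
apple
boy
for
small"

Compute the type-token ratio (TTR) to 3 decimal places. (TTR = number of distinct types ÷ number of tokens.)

N = 7 tokens, V = 6 types.
TTR = V / N = 6 / 7 = 0.857

0.857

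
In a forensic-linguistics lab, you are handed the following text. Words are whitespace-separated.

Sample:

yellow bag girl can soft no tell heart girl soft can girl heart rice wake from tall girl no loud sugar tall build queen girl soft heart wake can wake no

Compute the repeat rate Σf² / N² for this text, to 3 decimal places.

0.086

Frequencies: girl:5, can:3, soft:3, no:3, heart:3, wake:3, tall:2, yellow:1, bag:1, tell:1, rice:1, from:1, loud:1, sugar:1, build:1, queen:1
Σf² = 83; N² = 961
Repeat rate = 83 / 961 = 0.086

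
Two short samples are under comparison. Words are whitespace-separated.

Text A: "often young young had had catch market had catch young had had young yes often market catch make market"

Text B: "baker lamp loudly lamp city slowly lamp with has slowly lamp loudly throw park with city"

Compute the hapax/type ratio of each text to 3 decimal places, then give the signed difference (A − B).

-0.158

A: hapax=2, V=7, ratio=0.286
B: hapax=4, V=9, ratio=0.444
Difference = 0.286 − 0.444 = -0.158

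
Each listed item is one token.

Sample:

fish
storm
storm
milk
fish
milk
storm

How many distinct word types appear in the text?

Distinct types: {fish, milk, storm}
V = 3

3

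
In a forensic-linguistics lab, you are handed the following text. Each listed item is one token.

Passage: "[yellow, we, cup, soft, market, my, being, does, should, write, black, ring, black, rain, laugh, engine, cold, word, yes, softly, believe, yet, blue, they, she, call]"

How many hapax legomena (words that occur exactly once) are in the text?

24

Frequencies: black:2, yellow:1, we:1, cup:1, soft:1, market:1, my:1, being:1, does:1, should:1, write:1, ring:1, rain:1, laugh:1, engine:1, cold:1, word:1, yes:1, softly:1, believe:1, … (5 more, each freq 1)
Hapax (freq=1): being, believe, blue, call, cold, cup, does, engine, laugh, market, my, rain, ring, she, should, soft, softly, they, we, word, write, yellow, yes, yet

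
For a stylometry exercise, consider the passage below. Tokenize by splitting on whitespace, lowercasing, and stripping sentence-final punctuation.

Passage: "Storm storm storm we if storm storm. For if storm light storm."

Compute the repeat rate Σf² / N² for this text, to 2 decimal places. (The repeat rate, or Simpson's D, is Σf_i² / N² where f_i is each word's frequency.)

Frequencies: storm:7, if:2, we:1, for:1, light:1
Σf² = 56; N² = 144
Repeat rate = 56 / 144 = 0.39

0.39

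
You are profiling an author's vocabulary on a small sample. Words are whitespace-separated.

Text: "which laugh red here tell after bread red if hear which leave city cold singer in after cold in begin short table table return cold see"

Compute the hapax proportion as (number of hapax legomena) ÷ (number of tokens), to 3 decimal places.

0.500

Frequencies: cold:3, which:2, red:2, after:2, in:2, table:2, laugh:1, here:1, tell:1, bread:1, if:1, hear:1, leave:1, city:1, singer:1, begin:1, short:1, return:1, see:1
Hapax count = 13; token count = 26.
Ratio = 13 / 26 = 0.500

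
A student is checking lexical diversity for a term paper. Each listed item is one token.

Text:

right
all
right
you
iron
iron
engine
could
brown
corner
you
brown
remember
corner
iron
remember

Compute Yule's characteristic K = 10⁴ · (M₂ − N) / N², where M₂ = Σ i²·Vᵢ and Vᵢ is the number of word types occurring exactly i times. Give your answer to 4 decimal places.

625.0000

Frequencies: iron:3, right:2, you:2, brown:2, corner:2, remember:2, all:1, engine:1, could:1
N = 16. Frequency spectrum: V_1=3, V_2=5, V_3=1
M₂ = 1²·3 + 2²·5 + 3²·1 = 32
K = 10000 × (32 − 16) / 16² = 625.0000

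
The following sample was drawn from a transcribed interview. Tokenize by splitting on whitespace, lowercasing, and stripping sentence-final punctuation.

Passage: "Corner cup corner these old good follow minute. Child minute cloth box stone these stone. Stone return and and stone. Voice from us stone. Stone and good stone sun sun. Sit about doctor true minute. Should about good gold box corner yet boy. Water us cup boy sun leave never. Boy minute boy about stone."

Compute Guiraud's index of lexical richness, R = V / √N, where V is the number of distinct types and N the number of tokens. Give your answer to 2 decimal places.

N = 55, V = 28.
√N = 7.416198
R = 28 / 7.416198 = 3.78

3.78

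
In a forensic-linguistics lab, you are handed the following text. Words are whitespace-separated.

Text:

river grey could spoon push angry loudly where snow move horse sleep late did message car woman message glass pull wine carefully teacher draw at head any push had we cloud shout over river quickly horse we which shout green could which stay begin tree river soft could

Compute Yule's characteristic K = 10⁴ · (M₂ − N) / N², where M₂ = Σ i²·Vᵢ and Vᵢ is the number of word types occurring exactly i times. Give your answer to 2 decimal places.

104.17

Frequencies: river:3, could:3, push:2, horse:2, message:2, we:2, shout:2, which:2, grey:1, spoon:1, angry:1, loudly:1, where:1, snow:1, move:1, sleep:1, late:1, did:1, car:1, woman:1, … (18 more, each freq 1)
N = 48. Frequency spectrum: V_1=30, V_2=6, V_3=2
M₂ = 1²·30 + 2²·6 + 3²·2 = 72
K = 10000 × (72 − 48) / 48² = 104.17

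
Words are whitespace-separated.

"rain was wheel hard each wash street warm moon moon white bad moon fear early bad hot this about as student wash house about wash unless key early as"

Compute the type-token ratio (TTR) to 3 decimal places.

N = 29 tokens, V = 21 types.
TTR = V / N = 21 / 29 = 0.724

0.724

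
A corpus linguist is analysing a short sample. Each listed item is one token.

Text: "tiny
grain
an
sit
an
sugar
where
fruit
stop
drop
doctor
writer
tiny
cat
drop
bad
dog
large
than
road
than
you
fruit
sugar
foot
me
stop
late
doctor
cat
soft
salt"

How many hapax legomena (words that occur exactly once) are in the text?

14

Frequencies: tiny:2, an:2, sugar:2, fruit:2, stop:2, drop:2, doctor:2, cat:2, than:2, grain:1, sit:1, where:1, writer:1, bad:1, dog:1, large:1, road:1, you:1, foot:1, me:1, … (3 more, each freq 1)
Hapax (freq=1): bad, dog, foot, grain, large, late, me, road, salt, sit, soft, where, writer, you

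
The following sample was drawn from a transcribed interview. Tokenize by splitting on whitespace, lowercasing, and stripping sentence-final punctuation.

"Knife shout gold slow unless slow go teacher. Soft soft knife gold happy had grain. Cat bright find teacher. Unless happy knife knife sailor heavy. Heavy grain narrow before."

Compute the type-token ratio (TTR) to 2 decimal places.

N = 29 tokens, V = 18 types.
TTR = V / N = 18 / 29 = 0.62

0.62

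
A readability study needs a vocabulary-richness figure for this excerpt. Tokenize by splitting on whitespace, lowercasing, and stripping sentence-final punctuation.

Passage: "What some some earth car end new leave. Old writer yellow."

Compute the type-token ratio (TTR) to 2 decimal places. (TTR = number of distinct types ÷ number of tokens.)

N = 11 tokens, V = 10 types.
TTR = V / N = 10 / 11 = 0.91

0.91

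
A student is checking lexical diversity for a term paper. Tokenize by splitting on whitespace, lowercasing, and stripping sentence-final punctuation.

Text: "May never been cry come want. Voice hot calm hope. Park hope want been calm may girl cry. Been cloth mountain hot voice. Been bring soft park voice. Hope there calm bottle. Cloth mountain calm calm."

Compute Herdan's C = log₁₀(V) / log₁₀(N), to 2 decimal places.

0.81

N = 36, V = 18.
log₁₀(V) = 1.255273, log₁₀(N) = 1.556303
C = 1.255273 / 1.556303 = 0.81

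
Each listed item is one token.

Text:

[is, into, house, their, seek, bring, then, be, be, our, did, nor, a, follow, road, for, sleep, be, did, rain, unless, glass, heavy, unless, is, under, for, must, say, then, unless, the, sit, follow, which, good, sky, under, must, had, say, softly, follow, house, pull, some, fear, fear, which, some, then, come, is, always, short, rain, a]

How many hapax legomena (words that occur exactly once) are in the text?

Frequencies: is:3, then:3, be:3, follow:3, unless:3, house:2, did:2, a:2, for:2, rain:2, under:2, must:2, say:2, which:2, some:2, fear:2, into:1, their:1, seek:1, bring:1, … (16 more, each freq 1)
Hapax (freq=1): always, bring, come, glass, good, had, heavy, into, nor, our, pull, road, seek, short, sit, sky, sleep, softly, the, their

20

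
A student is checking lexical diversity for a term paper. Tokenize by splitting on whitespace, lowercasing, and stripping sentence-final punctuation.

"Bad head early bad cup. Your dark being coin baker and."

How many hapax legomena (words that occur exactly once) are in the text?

Frequencies: bad:2, head:1, early:1, cup:1, your:1, dark:1, being:1, coin:1, baker:1, and:1
Hapax (freq=1): and, baker, being, coin, cup, dark, early, head, your

9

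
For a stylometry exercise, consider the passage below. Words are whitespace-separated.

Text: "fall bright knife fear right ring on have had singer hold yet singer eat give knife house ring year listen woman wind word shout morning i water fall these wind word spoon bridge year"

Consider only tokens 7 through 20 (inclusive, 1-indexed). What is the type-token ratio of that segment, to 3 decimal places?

0.929

Segment tokens 7–20: on, have, had, singer, hold, yet, singer, eat, give, knife, house, ring, year, listen
Segment N = 14, segment V = 13.
TTR = 13 / 14 = 0.929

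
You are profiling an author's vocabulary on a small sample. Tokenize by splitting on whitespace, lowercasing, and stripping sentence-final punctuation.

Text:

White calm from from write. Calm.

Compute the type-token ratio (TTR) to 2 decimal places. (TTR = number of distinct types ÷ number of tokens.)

N = 6 tokens, V = 4 types.
TTR = V / N = 4 / 6 = 0.67

0.67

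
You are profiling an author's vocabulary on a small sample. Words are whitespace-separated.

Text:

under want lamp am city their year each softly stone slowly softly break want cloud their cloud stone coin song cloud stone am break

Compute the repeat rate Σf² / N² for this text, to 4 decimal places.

Frequencies: stone:3, cloud:3, want:2, am:2, their:2, softly:2, break:2, under:1, lamp:1, city:1, year:1, each:1, slowly:1, coin:1, song:1
Σf² = 46; N² = 576
Repeat rate = 46 / 576 = 0.0799

0.0799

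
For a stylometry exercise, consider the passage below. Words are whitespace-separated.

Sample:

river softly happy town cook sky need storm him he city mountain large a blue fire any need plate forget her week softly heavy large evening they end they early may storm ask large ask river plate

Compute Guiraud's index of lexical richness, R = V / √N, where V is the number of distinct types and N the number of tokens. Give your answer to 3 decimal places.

4.603

N = 37, V = 28.
√N = 6.082763
R = 28 / 6.082763 = 4.603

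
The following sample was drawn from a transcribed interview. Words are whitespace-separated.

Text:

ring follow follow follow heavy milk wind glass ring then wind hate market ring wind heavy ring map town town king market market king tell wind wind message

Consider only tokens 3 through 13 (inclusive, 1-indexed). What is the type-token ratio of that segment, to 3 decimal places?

Segment tokens 3–13: follow, follow, heavy, milk, wind, glass, ring, then, wind, hate, market
Segment N = 11, segment V = 9.
TTR = 9 / 11 = 0.818

0.818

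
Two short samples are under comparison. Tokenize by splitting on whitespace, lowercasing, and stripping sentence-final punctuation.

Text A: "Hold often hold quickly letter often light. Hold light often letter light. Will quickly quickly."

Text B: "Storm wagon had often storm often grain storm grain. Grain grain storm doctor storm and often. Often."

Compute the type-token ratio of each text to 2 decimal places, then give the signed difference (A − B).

TTR(A) = 6/15 = 0.40
TTR(B) = 7/17 = 0.41
Difference = 0.40 − 0.41 = -0.01

-0.01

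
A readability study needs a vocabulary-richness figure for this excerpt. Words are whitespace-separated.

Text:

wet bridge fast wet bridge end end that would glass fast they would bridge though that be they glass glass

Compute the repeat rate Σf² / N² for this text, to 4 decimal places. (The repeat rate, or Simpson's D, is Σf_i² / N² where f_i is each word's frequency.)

Frequencies: bridge:3, glass:3, wet:2, fast:2, end:2, that:2, would:2, they:2, though:1, be:1
Σf² = 44; N² = 400
Repeat rate = 44 / 400 = 0.1100

0.1100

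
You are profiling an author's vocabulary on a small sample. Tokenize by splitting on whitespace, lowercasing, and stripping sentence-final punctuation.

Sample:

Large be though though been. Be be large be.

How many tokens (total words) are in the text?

Tokens: large, be, though, though, been, be, be, large, be
N = 9

9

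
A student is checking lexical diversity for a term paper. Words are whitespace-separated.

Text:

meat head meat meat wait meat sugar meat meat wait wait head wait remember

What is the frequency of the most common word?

6

Frequencies: meat:6, wait:4, head:2, sugar:1, remember:1
Most common: 'meat' with frequency 6.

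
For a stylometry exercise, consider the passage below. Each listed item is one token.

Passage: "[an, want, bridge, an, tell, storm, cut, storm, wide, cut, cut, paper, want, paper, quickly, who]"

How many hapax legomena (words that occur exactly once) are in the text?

5

Frequencies: cut:3, an:2, want:2, storm:2, paper:2, bridge:1, tell:1, wide:1, quickly:1, who:1
Hapax (freq=1): bridge, quickly, tell, who, wide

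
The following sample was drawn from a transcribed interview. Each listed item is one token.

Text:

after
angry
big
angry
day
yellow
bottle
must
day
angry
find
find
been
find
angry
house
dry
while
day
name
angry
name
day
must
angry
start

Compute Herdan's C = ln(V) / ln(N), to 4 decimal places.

0.8100

N = 26, V = 14.
ln(V) = 2.639057, ln(N) = 3.258097
C = 2.639057 / 3.258097 = 0.8100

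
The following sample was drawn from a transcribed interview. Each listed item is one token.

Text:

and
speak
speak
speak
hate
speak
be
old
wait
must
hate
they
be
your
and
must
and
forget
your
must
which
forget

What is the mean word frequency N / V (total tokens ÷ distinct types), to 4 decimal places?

2.0000

N = 22 tokens, V = 11 types.
Mean frequency = N / V = 22 / 11 = 2.0000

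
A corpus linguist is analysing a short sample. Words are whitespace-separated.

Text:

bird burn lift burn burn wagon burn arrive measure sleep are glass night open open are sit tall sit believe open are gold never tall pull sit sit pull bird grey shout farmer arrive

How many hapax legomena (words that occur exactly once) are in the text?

12

Frequencies: burn:4, sit:4, are:3, open:3, bird:2, arrive:2, tall:2, pull:2, lift:1, wagon:1, measure:1, sleep:1, glass:1, night:1, believe:1, gold:1, never:1, grey:1, shout:1, farmer:1
Hapax (freq=1): believe, farmer, glass, gold, grey, lift, measure, never, night, shout, sleep, wagon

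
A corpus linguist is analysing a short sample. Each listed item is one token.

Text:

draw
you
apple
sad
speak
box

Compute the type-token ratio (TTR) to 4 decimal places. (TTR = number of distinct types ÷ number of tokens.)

1.0000

N = 6 tokens, V = 6 types.
TTR = V / N = 6 / 6 = 1.0000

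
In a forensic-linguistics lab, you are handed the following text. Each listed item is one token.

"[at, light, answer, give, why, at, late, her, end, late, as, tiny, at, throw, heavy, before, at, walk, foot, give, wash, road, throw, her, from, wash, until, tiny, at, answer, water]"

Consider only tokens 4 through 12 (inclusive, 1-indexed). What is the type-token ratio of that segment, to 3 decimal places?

0.889

Segment tokens 4–12: give, why, at, late, her, end, late, as, tiny
Segment N = 9, segment V = 8.
TTR = 8 / 9 = 0.889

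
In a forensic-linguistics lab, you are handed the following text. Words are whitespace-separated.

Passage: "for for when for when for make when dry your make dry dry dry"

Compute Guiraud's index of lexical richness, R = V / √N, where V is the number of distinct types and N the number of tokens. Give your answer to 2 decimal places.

N = 14, V = 5.
√N = 3.741657
R = 5 / 3.741657 = 1.34

1.34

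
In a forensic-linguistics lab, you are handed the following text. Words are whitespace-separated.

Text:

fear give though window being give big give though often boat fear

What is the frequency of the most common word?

Frequencies: give:3, fear:2, though:2, window:1, being:1, big:1, often:1, boat:1
Most common: 'give' with frequency 3.

3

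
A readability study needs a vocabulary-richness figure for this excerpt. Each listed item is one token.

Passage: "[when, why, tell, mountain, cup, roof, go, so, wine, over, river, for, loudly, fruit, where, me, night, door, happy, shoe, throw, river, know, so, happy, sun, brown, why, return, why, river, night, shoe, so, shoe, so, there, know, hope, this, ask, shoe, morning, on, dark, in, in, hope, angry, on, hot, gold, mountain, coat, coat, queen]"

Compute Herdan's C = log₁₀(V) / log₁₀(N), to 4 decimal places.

0.9037

N = 56, V = 38.
log₁₀(V) = 1.579784, log₁₀(N) = 1.748188
C = 1.579784 / 1.748188 = 0.9037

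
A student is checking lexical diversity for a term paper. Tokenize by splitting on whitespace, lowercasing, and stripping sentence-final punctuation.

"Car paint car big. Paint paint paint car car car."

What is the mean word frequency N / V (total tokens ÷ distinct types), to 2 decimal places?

3.33

N = 10 tokens, V = 3 types.
Mean frequency = N / V = 10 / 3 = 3.33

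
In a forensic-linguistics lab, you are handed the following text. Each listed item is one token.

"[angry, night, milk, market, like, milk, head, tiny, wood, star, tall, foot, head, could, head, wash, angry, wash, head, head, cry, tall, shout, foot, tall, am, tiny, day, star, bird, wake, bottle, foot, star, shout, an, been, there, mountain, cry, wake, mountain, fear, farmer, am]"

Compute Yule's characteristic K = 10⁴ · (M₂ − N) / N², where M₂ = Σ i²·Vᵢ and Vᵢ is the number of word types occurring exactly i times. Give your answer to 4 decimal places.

276.5432

Frequencies: head:5, star:3, tall:3, foot:3, angry:2, milk:2, tiny:2, wash:2, cry:2, shout:2, am:2, wake:2, mountain:2, night:1, market:1, like:1, wood:1, could:1, day:1, bird:1, … (6 more, each freq 1)
N = 45. Frequency spectrum: V_1=13, V_2=9, V_3=3, V_5=1
M₂ = 1²·13 + 2²·9 + 3²·3 + 5²·1 = 101
K = 10000 × (101 − 45) / 45² = 276.5432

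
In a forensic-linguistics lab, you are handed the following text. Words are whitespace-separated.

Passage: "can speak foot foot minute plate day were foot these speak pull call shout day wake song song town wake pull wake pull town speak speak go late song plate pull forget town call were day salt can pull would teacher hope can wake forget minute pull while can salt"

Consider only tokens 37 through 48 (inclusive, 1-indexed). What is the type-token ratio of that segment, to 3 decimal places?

0.833

Segment tokens 37–48: salt, can, pull, would, teacher, hope, can, wake, forget, minute, pull, while
Segment N = 12, segment V = 10.
TTR = 10 / 12 = 0.833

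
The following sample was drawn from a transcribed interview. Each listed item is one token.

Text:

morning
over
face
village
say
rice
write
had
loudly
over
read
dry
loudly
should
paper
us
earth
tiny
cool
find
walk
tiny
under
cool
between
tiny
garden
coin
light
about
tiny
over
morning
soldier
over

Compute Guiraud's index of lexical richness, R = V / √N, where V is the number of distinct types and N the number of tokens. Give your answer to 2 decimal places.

4.39

N = 35, V = 26.
√N = 5.916080
R = 26 / 5.916080 = 4.39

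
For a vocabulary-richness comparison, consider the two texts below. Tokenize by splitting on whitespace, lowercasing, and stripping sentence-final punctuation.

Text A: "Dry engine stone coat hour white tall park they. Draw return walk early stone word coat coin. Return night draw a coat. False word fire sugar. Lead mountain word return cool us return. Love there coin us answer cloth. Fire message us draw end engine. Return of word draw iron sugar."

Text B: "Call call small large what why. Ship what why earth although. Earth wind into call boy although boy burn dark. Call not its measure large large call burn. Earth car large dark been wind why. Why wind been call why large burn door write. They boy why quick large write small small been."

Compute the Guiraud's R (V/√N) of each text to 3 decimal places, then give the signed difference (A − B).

A: V=32, N=51, R=4.481
B: V=22, N=53, R=3.022
Difference = 4.481 − 3.022 = 1.459

1.459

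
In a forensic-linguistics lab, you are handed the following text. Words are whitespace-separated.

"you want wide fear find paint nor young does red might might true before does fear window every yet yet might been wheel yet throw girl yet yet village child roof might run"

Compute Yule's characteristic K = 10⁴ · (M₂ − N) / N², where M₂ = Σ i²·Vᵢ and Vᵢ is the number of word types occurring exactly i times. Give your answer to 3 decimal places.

330.579

Frequencies: yet:5, might:4, fear:2, does:2, you:1, want:1, wide:1, find:1, paint:1, nor:1, young:1, red:1, true:1, before:1, window:1, every:1, been:1, wheel:1, throw:1, girl:1, … (4 more, each freq 1)
N = 33. Frequency spectrum: V_1=20, V_2=2, V_4=1, V_5=1
M₂ = 1²·20 + 2²·2 + 4²·1 + 5²·1 = 69
K = 10000 × (69 − 33) / 33² = 330.579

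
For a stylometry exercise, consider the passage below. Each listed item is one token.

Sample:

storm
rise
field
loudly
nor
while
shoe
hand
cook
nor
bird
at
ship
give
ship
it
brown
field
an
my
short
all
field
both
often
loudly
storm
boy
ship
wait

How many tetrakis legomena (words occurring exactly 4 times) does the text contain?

0

Frequencies: field:3, ship:3, storm:2, loudly:2, nor:2, rise:1, while:1, shoe:1, hand:1, cook:1, bird:1, at:1, give:1, it:1, brown:1, an:1, my:1, short:1, all:1, both:1, … (3 more, each freq 1)
Words with frequency 4: (none)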